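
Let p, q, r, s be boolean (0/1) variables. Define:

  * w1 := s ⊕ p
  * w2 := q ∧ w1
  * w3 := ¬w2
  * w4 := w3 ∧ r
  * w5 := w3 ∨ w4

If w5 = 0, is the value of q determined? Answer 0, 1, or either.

w5 = w3 ∨ w4 must be 0, so both w3 = 0 and w4 = 0.
Every assignment with w5 = 0 has q = 1; there are 4 such assignment(s).
  p=0, q=1, r=0, s=1
  p=0, q=1, r=1, s=1
  p=1, q=1, r=0, s=0
  p=1, q=1, r=1, s=0

1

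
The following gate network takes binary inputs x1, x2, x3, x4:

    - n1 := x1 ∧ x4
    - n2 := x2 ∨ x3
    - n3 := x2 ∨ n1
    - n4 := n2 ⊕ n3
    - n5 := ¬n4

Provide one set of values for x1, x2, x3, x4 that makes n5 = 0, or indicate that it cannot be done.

n5 = ¬n4 must be 0, so n4 = 1.
n4 = n2 ⊕ n3 must be 1, so n2 and n3 differ.
Check with x1=0, x2=0, x3=1, x4=1:
n1 = x1 ∧ x4 = 0 ∧ 1 = 0
n2 = x2 ∨ x3 = 0 ∨ 1 = 1
n3 = x2 ∨ n1 = 0 ∨ 0 = 0
n4 = n2 ⊕ n3 = 1 ⊕ 0 = 1
n5 = ¬n4 = ¬1 = 0
So n5 = 0 as required.

x1=0, x2=0, x3=1, x4=1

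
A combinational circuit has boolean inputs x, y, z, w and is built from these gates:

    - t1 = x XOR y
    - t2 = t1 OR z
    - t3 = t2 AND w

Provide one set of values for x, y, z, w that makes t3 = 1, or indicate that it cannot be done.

x=0, y=1, z=1, w=1

t3 = t2 AND w must be 1, so both t2 = 1 and w = 1.
Check with x=0, y=1, z=1, w=1:
t1 = x XOR y = 0 XOR 1 = 1
t2 = t1 OR z = 1 OR 1 = 1
t3 = t2 AND w = 1 AND 1 = 1
So t3 = 1 as required.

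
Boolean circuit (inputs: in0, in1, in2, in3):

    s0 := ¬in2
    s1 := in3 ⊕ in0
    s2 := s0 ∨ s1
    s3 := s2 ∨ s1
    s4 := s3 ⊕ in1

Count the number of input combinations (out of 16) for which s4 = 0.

s4 = s3 ⊕ in1 must be 0, so s3 and in1 are equal.
Enumerating the 16 input combinations, 8 give s4 = 0 and 8 give s4 = 1.

8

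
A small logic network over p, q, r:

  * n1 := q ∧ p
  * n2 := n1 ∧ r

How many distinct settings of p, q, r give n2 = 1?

n2 = n1 ∧ r must be 1, so both n1 = 1 and r = 1.
Enumerating the 8 input combinations, 1 give n2 = 1 and 7 give n2 = 0.

1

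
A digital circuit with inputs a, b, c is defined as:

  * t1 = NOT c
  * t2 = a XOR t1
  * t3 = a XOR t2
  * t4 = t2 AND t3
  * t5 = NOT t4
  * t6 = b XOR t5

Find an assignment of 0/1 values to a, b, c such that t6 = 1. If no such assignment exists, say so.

a=0, b=1, c=0

Check with a=0, b=1, c=0:
t1 = NOT c = NOT 0 = 1
t2 = a XOR t1 = 0 XOR 1 = 1
t3 = a XOR t2 = 0 XOR 1 = 1
t4 = t2 AND t3 = 1 AND 1 = 1
t5 = NOT t4 = NOT 1 = 0
t6 = b XOR t5 = 1 XOR 0 = 1
So t6 = 1 as required.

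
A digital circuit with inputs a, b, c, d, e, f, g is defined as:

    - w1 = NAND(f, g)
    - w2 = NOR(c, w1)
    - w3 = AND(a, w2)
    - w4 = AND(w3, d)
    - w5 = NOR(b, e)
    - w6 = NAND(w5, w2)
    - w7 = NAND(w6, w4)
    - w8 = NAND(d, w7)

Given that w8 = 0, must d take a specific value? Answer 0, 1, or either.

1

w8 = NAND(d, w7) must be 0, so both d = 1 and w7 = 1.
Every assignment with w8 = 0 has d = 1; there are 61 such assignment(s).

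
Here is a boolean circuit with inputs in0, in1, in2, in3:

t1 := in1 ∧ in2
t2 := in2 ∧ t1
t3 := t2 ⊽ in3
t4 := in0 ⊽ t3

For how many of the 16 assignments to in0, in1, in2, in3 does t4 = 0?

t4 = in0 ⊽ t3 must be 0, so at least one of in0, t3 is 1.
Enumerating the 16 input combinations, 11 give t4 = 0 and 5 give t4 = 1.

11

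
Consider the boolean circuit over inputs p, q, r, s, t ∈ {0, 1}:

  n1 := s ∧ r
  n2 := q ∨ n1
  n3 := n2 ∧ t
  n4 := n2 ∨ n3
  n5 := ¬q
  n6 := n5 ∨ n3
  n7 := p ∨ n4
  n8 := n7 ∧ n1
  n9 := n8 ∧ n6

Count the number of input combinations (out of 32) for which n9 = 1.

n9 = n8 ∧ n6 must be 1, so both n8 = 1 and n6 = 1.
Enumerating the 32 input combinations, 6 give n9 = 1 and 26 give n9 = 0.

6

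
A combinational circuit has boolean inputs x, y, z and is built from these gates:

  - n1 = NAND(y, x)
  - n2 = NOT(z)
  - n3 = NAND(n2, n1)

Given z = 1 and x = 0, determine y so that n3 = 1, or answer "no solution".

y=1

n3 = NAND(n2, n1) must be 1, so at least one of n2, n1 is 0.
Check with z = 1 and x = 0 and y=1:
n1 = NAND(y, x) = NAND(1, 0) = 1
n2 = NOT(z) = NOT 1 = 0
n3 = NAND(n2, n1) = NAND(0, 1) = 1
So n3 = 1.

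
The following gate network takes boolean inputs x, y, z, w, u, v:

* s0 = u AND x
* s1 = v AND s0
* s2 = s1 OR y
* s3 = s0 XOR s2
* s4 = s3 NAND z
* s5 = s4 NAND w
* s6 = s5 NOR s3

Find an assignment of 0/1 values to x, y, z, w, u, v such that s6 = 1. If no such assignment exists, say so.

x=0, y=0, z=1, w=1, u=0, v=0

s6 = s5 NOR s3 must be 1, so both s5 = 0 and s3 = 0.
Check with x=0, y=0, z=1, w=1, u=0, v=0:
s0 = u AND x = 0 AND 0 = 0
s1 = v AND s0 = 0 AND 0 = 0
s2 = s1 OR y = 0 OR 0 = 0
s3 = s0 XOR s2 = 0 XOR 0 = 0
s4 = s3 NAND z = 0 NAND 1 = 1
s5 = s4 NAND w = 1 NAND 1 = 0
s6 = s5 NOR s3 = 0 NOR 0 = 1
So s6 = 1 as required.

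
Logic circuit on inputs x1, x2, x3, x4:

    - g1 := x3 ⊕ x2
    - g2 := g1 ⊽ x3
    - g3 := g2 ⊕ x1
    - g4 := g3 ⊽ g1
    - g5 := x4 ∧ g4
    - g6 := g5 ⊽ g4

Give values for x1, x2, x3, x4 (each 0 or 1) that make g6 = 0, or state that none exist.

Check with x1=1 x2=0 x3=0 x4=0:
g1 = x3 ⊕ x2 = 0 ⊕ 0 = 0
g2 = g1 ⊽ x3 = 0 ⊽ 0 = 1
g3 = g2 ⊕ x1 = 1 ⊕ 1 = 0
g4 = g3 ⊽ g1 = 0 ⊽ 0 = 1
g5 = x4 ∧ g4 = 0 ∧ 1 = 0
g6 = g5 ⊽ g4 = 0 ⊽ 1 = 0
So g6 = 0 as required.

x1=1 x2=0 x3=0 x4=0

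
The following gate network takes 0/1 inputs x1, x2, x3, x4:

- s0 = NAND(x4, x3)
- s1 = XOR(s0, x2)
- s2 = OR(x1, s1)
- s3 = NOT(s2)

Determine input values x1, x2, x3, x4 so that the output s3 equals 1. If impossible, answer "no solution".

x1=0, x2=1, x3=0, x4=1

s3 = NOT(s2) must be 1, so s2 = 0.
s2 = OR(x1, s1) must be 0, so both x1 = 0 and s1 = 0.
Check with x1=0, x2=1, x3=0, x4=1:
s0 = NAND(x4, x3) = NAND(1, 0) = 1
s1 = XOR(s0, x2) = XOR(1, 1) = 0
s2 = OR(x1, s1) = OR(0, 0) = 0
s3 = NOT(s2) = NOT 0 = 1
So s3 = 1 as required.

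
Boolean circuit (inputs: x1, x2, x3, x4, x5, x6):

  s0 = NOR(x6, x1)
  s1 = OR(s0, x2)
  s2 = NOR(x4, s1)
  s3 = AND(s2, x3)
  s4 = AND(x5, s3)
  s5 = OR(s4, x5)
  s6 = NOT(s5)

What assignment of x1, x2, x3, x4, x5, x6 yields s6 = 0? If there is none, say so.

x1=0, x2=0, x3=1, x4=1, x5=1, x6=0

Check with x1=0, x2=0, x3=1, x4=1, x5=1, x6=0:
s0 = NOR(x6, x1) = NOR(0, 0) = 1
s1 = OR(s0, x2) = OR(1, 0) = 1
s2 = NOR(x4, s1) = NOR(1, 1) = 0
s3 = AND(s2, x3) = AND(0, 1) = 0
s4 = AND(x5, s3) = AND(1, 0) = 0
s5 = OR(s4, x5) = OR(0, 1) = 1
s6 = NOT(s5) = NOT 1 = 0
So s6 = 0 as required.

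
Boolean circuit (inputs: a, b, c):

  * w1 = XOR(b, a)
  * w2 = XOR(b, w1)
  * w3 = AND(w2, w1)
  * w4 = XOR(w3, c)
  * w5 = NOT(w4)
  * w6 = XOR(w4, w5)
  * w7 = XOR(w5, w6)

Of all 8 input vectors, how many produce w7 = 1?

w7 = XOR(w5, w6) must be 1, so w5 and w6 differ.
Satisfying assignments:
  a=0, b=0, c=1
  a=0, b=1, c=1
  a=1, b=0, c=0
  a=1, b=1, c=1

4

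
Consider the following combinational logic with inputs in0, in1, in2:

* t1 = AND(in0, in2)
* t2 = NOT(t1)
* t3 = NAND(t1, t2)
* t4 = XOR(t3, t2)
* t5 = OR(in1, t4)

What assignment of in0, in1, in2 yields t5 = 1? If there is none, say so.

in0=0 in1=1 in2=1

t5 = OR(in1, t4) must be 1, so at least one of in1, t4 is 1.
Check with in0=0 in1=1 in2=1:
t1 = AND(in0, in2) = AND(0, 1) = 0
t2 = NOT(t1) = NOT 0 = 1
t3 = NAND(t1, t2) = NAND(0, 1) = 1
t4 = XOR(t3, t2) = XOR(1, 1) = 0
t5 = OR(in1, t4) = OR(1, 0) = 1
So t5 = 1 as required.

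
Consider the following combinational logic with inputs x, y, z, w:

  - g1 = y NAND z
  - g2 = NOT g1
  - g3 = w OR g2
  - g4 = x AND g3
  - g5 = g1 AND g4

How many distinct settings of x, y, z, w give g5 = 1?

g5 = g1 AND g4 must be 1, so both g1 = 1 and g4 = 1.
g1 = y NAND z must be 1, so at least one of y, z is 0.
g4 = x AND g3 must be 1, so both x = 1 and g3 = 1.
Enumerating the 16 input combinations, 3 give g5 = 1 and 13 give g5 = 0.

3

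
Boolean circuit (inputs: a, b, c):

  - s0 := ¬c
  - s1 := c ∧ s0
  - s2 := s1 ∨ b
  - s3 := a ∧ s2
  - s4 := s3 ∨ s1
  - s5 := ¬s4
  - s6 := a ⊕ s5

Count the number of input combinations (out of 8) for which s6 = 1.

6

s6 = a ⊕ s5 must be 1, so a and s5 differ.
Satisfying assignments:
  a=0, b=0, c=0
  a=0, b=0, c=1
  a=0, b=1, c=0
  a=0, b=1, c=1
  a=1, b=1, c=0
  a=1, b=1, c=1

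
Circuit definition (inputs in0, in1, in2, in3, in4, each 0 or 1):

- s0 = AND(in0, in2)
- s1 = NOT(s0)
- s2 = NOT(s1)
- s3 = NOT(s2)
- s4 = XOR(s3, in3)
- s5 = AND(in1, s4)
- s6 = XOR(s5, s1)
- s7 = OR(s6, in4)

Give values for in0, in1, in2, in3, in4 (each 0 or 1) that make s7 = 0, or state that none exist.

s7 = OR(s6, in4) must be 0, so both s6 = 0 and in4 = 0.
Check with in0=0, in1=1, in2=0, in3=0, in4=0:
s0 = AND(in0, in2) = AND(0, 0) = 0
s1 = NOT(s0) = NOT 0 = 1
s2 = NOT(s1) = NOT 1 = 0
s3 = NOT(s2) = NOT 0 = 1
s4 = XOR(s3, in3) = XOR(1, 0) = 1
s5 = AND(in1, s4) = AND(1, 1) = 1
s6 = XOR(s5, s1) = XOR(1, 1) = 0
s7 = OR(s6, in4) = OR(0, 0) = 0
So s7 = 0 as required.

in0=0, in1=1, in2=0, in3=0, in4=0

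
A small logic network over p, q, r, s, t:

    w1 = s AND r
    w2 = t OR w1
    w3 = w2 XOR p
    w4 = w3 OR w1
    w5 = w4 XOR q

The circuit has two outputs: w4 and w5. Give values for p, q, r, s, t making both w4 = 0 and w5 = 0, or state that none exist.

Check with p=0, q=0, r=1, s=0, t=0:
w1 = s AND r = 0 AND 1 = 0
w2 = t OR w1 = 0 OR 0 = 0
w3 = w2 XOR p = 0 XOR 0 = 0
w4 = w3 OR w1 = 0 OR 0 = 0
w5 = w4 XOR q = 0 XOR 0 = 0
So w4 = 0 and w5 = 0.

p=0, q=0, r=1, s=0, t=0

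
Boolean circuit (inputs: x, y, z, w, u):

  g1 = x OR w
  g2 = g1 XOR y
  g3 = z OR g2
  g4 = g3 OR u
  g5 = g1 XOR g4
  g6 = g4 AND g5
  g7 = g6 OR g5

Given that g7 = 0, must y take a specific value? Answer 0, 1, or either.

either

Both values of y occur among assignments with g7 = 0:
  y=0: x=0, y=0, z=0, w=0, u=0
  y=1: x=0, y=1, z=0, w=1, u=1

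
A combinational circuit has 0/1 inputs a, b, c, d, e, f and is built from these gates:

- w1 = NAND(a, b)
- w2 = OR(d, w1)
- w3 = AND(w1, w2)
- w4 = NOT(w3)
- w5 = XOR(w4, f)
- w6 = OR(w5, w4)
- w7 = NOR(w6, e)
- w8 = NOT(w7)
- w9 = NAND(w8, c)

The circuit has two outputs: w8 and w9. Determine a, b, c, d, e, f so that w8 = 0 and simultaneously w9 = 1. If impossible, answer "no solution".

Check with a=0, b=0, c=1, d=0, e=0, f=0:
w1 = NAND(a, b) = NAND(0, 0) = 1
w2 = OR(d, w1) = OR(0, 1) = 1
w3 = AND(w1, w2) = AND(1, 1) = 1
w4 = NOT(w3) = NOT 1 = 0
w5 = XOR(w4, f) = XOR(0, 0) = 0
w6 = OR(w5, w4) = OR(0, 0) = 0
w7 = NOR(w6, e) = NOR(0, 0) = 1
w8 = NOT(w7) = NOT 1 = 0
w9 = NAND(w8, c) = NAND(0, 1) = 1
So w8 = 0 and w9 = 1.

a=0, b=0, c=1, d=0, e=0, f=0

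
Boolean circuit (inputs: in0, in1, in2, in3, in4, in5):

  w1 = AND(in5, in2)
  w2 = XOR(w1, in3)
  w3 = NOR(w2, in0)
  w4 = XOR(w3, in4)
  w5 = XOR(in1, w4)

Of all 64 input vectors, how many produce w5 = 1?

w5 = XOR(in1, w4) must be 1, so in1 and w4 differ.
Enumerating the 64 input combinations, 32 give w5 = 1 and 32 give w5 = 0.

32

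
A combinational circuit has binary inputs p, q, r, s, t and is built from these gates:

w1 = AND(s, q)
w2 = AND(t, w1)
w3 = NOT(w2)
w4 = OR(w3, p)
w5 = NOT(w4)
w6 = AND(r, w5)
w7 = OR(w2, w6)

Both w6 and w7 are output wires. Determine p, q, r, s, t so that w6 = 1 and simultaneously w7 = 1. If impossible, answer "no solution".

p=0, q=1, r=1, s=1, t=1

Check with p=0, q=1, r=1, s=1, t=1:
w1 = AND(s, q) = AND(1, 1) = 1
w2 = AND(t, w1) = AND(1, 1) = 1
w3 = NOT(w2) = NOT 1 = 0
w4 = OR(w3, p) = OR(0, 0) = 0
w5 = NOT(w4) = NOT 0 = 1
w6 = AND(r, w5) = AND(1, 1) = 1
w7 = OR(w2, w6) = OR(1, 1) = 1
So w6 = 1 and w7 = 1.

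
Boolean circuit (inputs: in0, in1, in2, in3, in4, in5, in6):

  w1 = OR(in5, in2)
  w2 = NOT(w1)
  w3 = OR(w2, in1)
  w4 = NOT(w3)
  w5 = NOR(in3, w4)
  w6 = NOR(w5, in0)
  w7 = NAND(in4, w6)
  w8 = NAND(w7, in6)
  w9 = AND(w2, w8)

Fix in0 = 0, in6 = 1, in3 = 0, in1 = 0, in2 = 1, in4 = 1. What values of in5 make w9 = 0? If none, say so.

w9 = AND(w2, w8) must be 0, so at least one of w2, w8 is 0.
Check with in0 = 0, in6 = 1, in3 = 0, in1 = 0, in2 = 1, in4 = 1 and in5=1:
w1 = OR(in5, in2) = OR(1, 1) = 1
w2 = NOT(w1) = NOT 1 = 0
w3 = OR(w2, in1) = OR(0, 0) = 0
w4 = NOT(w3) = NOT 0 = 1
w5 = NOR(in3, w4) = NOR(0, 1) = 0
w6 = NOR(w5, in0) = NOR(0, 0) = 1
w7 = NAND(in4, w6) = NAND(1, 1) = 0
w8 = NAND(w7, in6) = NAND(0, 1) = 1
w9 = AND(w2, w8) = AND(0, 1) = 0
So w9 = 0.

in5=1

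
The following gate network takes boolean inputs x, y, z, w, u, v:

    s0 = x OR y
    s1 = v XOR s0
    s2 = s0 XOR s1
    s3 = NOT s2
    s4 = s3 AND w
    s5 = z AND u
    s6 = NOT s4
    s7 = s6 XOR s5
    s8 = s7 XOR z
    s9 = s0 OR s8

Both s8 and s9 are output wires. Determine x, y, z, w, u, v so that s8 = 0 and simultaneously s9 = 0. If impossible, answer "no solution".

x=0, y=0, z=1, w=0, u=0, v=1

Check with x=0, y=0, z=1, w=0, u=0, v=1:
s0 = x OR y = 0 OR 0 = 0
s1 = v XOR s0 = 1 XOR 0 = 1
s2 = s0 XOR s1 = 0 XOR 1 = 1
s3 = NOT s2 = NOT 1 = 0
s4 = s3 AND w = 0 AND 0 = 0
s5 = z AND u = 1 AND 0 = 0
s6 = NOT s4 = NOT 0 = 1
s7 = s6 XOR s5 = 1 XOR 0 = 1
s8 = s7 XOR z = 1 XOR 1 = 0
s9 = s0 OR s8 = 0 OR 0 = 0
So s8 = 0 and s9 = 0.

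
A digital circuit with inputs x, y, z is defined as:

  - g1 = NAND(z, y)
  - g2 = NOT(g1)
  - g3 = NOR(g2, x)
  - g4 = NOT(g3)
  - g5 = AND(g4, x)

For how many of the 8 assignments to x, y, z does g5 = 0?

4

g5 = AND(g4, x) must be 0, so at least one of g4, x is 0.
Satisfying assignments:
  x=0, y=0, z=0
  x=0, y=0, z=1
  x=0, y=1, z=0
  x=0, y=1, z=1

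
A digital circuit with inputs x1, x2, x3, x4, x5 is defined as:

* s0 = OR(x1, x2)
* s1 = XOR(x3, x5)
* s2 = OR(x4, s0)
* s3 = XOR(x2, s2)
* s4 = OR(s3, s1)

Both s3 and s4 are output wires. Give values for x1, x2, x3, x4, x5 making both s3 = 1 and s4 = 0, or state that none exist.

no solution exists

Across all 32 input combinations, none give both s3 = 1 and s4 = 0.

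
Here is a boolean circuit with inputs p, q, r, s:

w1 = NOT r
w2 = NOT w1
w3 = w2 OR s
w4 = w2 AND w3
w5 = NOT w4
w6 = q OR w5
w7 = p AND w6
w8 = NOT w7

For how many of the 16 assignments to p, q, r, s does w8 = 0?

w8 = NOT w7 must be 0, so w7 = 1.
w7 = p AND w6 must be 1, so both p = 1 and w6 = 1.
w6 = q OR w5 must be 1, so at least one of q, w5 is 1.
Satisfying assignments:
  p=1, q=0, r=0, s=0
  p=1, q=0, r=0, s=1
  p=1, q=1, r=0, s=0
  p=1, q=1, r=0, s=1
  p=1, q=1, r=1, s=0
  p=1, q=1, r=1, s=1

6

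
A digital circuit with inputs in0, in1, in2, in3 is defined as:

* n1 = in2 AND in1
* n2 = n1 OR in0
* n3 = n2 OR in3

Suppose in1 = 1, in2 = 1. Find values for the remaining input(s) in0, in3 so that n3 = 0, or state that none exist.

With in1 = 1, in2 = 1 fixed, none of the 4 settings of in0, in3 give n3 = 0.
For example, with in0=1, in3=1:
n1 = in2 AND in1 = 1 AND 1 = 1
n2 = n1 OR in0 = 1 OR 1 = 1
n3 = n2 OR in3 = 1 OR 1 = 1
giving n3 = 1 ≠ 0.

no solution exists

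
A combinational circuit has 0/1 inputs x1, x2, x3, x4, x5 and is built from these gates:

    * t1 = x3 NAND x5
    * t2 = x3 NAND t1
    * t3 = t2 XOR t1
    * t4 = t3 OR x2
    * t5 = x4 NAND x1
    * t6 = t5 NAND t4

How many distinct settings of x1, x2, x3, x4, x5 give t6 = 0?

t6 = t5 NAND t4 must be 0, so both t5 = 1 and t4 = 1.
t5 = x4 NAND x1 must be 1, so at least one of x4, x1 is 0.
t4 = t3 OR x2 must be 1, so at least one of t3, x2 is 1.
Enumerating the 32 input combinations, 18 give t6 = 0 and 14 give t6 = 1.

18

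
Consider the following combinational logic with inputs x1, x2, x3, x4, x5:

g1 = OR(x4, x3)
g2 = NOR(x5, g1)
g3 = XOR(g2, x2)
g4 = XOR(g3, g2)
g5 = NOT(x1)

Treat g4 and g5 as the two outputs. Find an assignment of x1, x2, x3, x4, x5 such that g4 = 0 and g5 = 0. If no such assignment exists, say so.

x1=1 x2=0 x3=1 x4=0 x5=1

Check with x1=1 x2=0 x3=1 x4=0 x5=1:
g1 = OR(x4, x3) = OR(0, 1) = 1
g2 = NOR(x5, g1) = NOR(1, 1) = 0
g3 = XOR(g2, x2) = XOR(0, 0) = 0
g4 = XOR(g3, g2) = XOR(0, 0) = 0
g5 = NOT(x1) = NOT 1 = 0
So g4 = 0 and g5 = 0.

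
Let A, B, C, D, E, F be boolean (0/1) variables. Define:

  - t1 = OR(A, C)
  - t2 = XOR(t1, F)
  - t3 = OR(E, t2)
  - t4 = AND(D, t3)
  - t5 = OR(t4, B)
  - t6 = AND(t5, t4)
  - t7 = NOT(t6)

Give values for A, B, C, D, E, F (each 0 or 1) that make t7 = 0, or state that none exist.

A=1, B=0, C=1, D=1, E=1, F=1

Check with A=1, B=0, C=1, D=1, E=1, F=1:
t1 = OR(A, C) = OR(1, 1) = 1
t2 = XOR(t1, F) = XOR(1, 1) = 0
t3 = OR(E, t2) = OR(1, 0) = 1
t4 = AND(D, t3) = AND(1, 1) = 1
t5 = OR(t4, B) = OR(1, 0) = 1
t6 = AND(t5, t4) = AND(1, 1) = 1
t7 = NOT(t6) = NOT 1 = 0
So t7 = 0 as required.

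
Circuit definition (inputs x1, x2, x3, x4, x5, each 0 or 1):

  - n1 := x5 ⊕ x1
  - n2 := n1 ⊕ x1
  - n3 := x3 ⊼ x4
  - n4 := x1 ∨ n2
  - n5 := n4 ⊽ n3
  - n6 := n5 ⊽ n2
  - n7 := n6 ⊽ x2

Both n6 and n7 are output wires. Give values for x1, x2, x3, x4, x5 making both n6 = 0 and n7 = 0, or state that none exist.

x1=1 x2=1 x3=1 x4=0 x5=1

Check with x1=1 x2=1 x3=1 x4=0 x5=1:
n1 = x5 ⊕ x1 = 1 ⊕ 1 = 0
n2 = n1 ⊕ x1 = 0 ⊕ 1 = 1
n3 = x3 ⊼ x4 = 1 ⊼ 0 = 1
n4 = x1 ∨ n2 = 1 ∨ 1 = 1
n5 = n4 ⊽ n3 = 1 ⊽ 1 = 0
n6 = n5 ⊽ n2 = 0 ⊽ 1 = 0
n7 = n6 ⊽ x2 = 0 ⊽ 1 = 0
So n6 = 0 and n7 = 0.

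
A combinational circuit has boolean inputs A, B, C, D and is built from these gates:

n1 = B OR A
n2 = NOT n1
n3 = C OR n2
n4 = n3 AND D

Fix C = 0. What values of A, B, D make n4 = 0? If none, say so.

A=1, B=1, D=0

n4 = n3 AND D must be 0, so at least one of n3, D is 0.
Check with C = 0 and A=1, B=1, D=0:
n1 = B OR A = 1 OR 1 = 1
n2 = NOT n1 = NOT 1 = 0
n3 = C OR n2 = 0 OR 0 = 0
n4 = n3 AND D = 0 AND 0 = 0
So n4 = 0.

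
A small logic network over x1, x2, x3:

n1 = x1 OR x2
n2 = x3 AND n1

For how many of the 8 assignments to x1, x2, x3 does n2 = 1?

n2 = x3 AND n1 must be 1, so both x3 = 1 and n1 = 1.
n1 = x1 OR x2 must be 1, so at least one of x1, x2 is 1.
Satisfying assignments:
  x1=0, x2=1, x3=1
  x1=1, x2=0, x3=1
  x1=1, x2=1, x3=1

3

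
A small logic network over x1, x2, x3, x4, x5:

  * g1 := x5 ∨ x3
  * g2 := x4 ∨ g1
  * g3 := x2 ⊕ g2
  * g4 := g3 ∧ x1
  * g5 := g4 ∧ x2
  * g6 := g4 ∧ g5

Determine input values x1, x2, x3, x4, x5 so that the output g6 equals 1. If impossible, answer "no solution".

x1=1, x2=1, x3=0, x4=0, x5=0

Check with x1=1, x2=1, x3=0, x4=0, x5=0:
g1 = x5 ∨ x3 = 0 ∨ 0 = 0
g2 = x4 ∨ g1 = 0 ∨ 0 = 0
g3 = x2 ⊕ g2 = 1 ⊕ 0 = 1
g4 = g3 ∧ x1 = 1 ∧ 1 = 1
g5 = g4 ∧ x2 = 1 ∧ 1 = 1
g6 = g4 ∧ g5 = 1 ∧ 1 = 1
So g6 = 1 as required.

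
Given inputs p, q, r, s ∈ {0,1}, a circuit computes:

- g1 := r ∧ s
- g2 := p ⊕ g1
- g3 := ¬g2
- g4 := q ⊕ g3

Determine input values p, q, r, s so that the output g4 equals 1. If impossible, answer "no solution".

p=1 q=1 r=0 s=1

Check with p=1 q=1 r=0 s=1:
g1 = r ∧ s = 0 ∧ 1 = 0
g2 = p ⊕ g1 = 1 ⊕ 0 = 1
g3 = ¬g2 = ¬1 = 0
g4 = q ⊕ g3 = 1 ⊕ 0 = 1
So g4 = 1 as required.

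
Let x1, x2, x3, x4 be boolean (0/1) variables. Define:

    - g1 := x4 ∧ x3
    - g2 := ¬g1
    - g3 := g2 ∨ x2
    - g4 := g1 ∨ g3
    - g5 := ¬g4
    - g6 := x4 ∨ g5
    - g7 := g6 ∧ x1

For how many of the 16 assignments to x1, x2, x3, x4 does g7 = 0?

12

g7 = g6 ∧ x1 must be 0, so at least one of g6, x1 is 0.
Enumerating the 16 input combinations, 12 give g7 = 0 and 4 give g7 = 1.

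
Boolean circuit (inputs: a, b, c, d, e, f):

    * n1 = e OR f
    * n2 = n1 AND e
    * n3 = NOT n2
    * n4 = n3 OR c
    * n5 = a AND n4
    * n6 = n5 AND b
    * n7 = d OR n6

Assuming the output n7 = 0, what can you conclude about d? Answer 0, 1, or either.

0

n7 = d OR n6 must be 0, so both d = 0 and n6 = 0.
Every assignment with n7 = 0 has d = 0; there are 26 such assignment(s).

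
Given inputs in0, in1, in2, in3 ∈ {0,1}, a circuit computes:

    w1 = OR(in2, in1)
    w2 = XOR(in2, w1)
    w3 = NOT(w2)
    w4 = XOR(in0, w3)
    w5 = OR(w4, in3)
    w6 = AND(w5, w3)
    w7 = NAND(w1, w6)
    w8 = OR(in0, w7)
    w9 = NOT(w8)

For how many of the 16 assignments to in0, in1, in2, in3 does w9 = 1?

4

w9 = NOT(w8) must be 1, so w8 = 0.
w8 = OR(in0, w7) must be 0, so both in0 = 0 and w7 = 0.
Satisfying assignments:
  in0=0, in1=0, in2=1, in3=0
  in0=0, in1=0, in2=1, in3=1
  in0=0, in1=1, in2=1, in3=0
  in0=0, in1=1, in2=1, in3=1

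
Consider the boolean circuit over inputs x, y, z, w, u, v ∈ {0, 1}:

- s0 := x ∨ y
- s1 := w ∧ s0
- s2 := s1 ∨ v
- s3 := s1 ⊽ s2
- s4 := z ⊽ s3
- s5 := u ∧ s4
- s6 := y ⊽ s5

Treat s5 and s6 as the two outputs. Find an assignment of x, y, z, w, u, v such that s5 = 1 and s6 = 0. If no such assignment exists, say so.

Check with x=0, y=0, z=0, w=0, u=1, v=1:
s0 = x ∨ y = 0 ∨ 0 = 0
s1 = w ∧ s0 = 0 ∧ 0 = 0
s2 = s1 ∨ v = 0 ∨ 1 = 1
s3 = s1 ⊽ s2 = 0 ⊽ 1 = 0
s4 = z ⊽ s3 = 0 ⊽ 0 = 1
s5 = u ∧ s4 = 1 ∧ 1 = 1
s6 = y ⊽ s5 = 0 ⊽ 1 = 0
So s5 = 1 and s6 = 0.

x=0, y=0, z=0, w=0, u=1, v=1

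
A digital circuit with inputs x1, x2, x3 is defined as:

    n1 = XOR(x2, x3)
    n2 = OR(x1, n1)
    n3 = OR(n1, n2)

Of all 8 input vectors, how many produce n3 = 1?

6

n3 = OR(n1, n2) must be 1, so at least one of n1, n2 is 1.
Satisfying assignments:
  x1=0, x2=0, x3=1
  x1=0, x2=1, x3=0
  x1=1, x2=0, x3=0
  x1=1, x2=0, x3=1
  x1=1, x2=1, x3=0
  x1=1, x2=1, x3=1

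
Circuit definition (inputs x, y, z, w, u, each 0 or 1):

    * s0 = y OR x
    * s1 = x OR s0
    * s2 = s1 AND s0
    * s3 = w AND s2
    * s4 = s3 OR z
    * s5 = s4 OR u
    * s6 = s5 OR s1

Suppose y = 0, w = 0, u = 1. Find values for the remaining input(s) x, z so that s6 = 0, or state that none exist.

no solution exists

With y = 0, w = 0, u = 1 fixed, none of the 4 settings of x, z give s6 = 0.
For example, with x=1, z=0:
s0 = y OR x = 0 OR 1 = 1
s1 = x OR s0 = 1 OR 1 = 1
s2 = s1 AND s0 = 1 AND 1 = 1
s3 = w AND s2 = 0 AND 1 = 0
s4 = s3 OR z = 0 OR 0 = 0
s5 = s4 OR u = 0 OR 1 = 1
s6 = s5 OR s1 = 1 OR 1 = 1
giving s6 = 1 ≠ 0.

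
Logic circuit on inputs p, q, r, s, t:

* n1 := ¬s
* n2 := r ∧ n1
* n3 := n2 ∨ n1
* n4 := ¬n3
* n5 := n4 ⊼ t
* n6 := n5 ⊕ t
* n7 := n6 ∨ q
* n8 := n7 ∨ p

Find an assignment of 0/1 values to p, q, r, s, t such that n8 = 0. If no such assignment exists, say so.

n8 = n7 ∨ p must be 0, so both n7 = 0 and p = 0.
Check with p=0, q=0, r=1, s=0, t=1:
n1 = ¬s = ¬0 = 1
n2 = r ∧ n1 = 1 ∧ 1 = 1
n3 = n2 ∨ n1 = 1 ∨ 1 = 1
n4 = ¬n3 = ¬1 = 0
n5 = n4 ⊼ t = 0 ⊼ 1 = 1
n6 = n5 ⊕ t = 1 ⊕ 1 = 0
n7 = n6 ∨ q = 0 ∨ 0 = 0
n8 = n7 ∨ p = 0 ∨ 0 = 0
So n8 = 0 as required.

p=0, q=0, r=1, s=0, t=1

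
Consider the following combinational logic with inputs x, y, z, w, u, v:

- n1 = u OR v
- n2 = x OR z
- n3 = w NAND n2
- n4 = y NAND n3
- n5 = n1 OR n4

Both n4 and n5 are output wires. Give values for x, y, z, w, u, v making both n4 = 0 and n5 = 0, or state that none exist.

x=1, y=1, z=1, w=0, u=0, v=0

Check with x=1, y=1, z=1, w=0, u=0, v=0:
n1 = u OR v = 0 OR 0 = 0
n2 = x OR z = 1 OR 1 = 1
n3 = w NAND n2 = 0 NAND 1 = 1
n4 = y NAND n3 = 1 NAND 1 = 0
n5 = n1 OR n4 = 0 OR 0 = 0
So n4 = 0 and n5 = 0.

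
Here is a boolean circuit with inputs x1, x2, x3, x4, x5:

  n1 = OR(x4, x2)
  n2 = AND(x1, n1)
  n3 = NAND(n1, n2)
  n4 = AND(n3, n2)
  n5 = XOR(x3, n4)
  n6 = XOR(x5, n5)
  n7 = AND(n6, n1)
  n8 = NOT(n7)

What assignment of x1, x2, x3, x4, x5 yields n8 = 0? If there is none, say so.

Check with x1=1 x2=1 x3=1 x4=0 x5=0:
n1 = OR(x4, x2) = OR(0, 1) = 1
n2 = AND(x1, n1) = AND(1, 1) = 1
n3 = NAND(n1, n2) = NAND(1, 1) = 0
n4 = AND(n3, n2) = AND(0, 1) = 0
n5 = XOR(x3, n4) = XOR(1, 0) = 1
n6 = XOR(x5, n5) = XOR(0, 1) = 1
n7 = AND(n6, n1) = AND(1, 1) = 1
n8 = NOT(n7) = NOT 1 = 0
So n8 = 0 as required.

x1=1 x2=1 x3=1 x4=0 x5=0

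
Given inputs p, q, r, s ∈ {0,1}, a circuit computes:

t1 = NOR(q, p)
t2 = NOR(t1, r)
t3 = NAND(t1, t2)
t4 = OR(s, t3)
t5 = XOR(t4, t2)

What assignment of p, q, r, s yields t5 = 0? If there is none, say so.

t5 = XOR(t4, t2) must be 0, so t4 and t2 are equal.
Check with p=0 q=1 r=0 s=0:
t1 = NOR(q, p) = NOR(1, 0) = 0
t2 = NOR(t1, r) = NOR(0, 0) = 1
t3 = NAND(t1, t2) = NAND(0, 1) = 1
t4 = OR(s, t3) = OR(0, 1) = 1
t5 = XOR(t4, t2) = XOR(1, 1) = 0
So t5 = 0 as required.

p=0 q=1 r=0 s=0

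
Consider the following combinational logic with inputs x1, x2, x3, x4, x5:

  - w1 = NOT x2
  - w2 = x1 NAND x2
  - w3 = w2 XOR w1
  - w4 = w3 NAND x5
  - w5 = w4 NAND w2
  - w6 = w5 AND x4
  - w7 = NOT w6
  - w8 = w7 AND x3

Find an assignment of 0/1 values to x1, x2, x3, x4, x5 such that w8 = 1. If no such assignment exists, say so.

w8 = w7 AND x3 must be 1, so both w7 = 1 and x3 = 1.
Check with x1=1, x2=0, x3=1, x4=0, x5=1:
w1 = NOT x2 = NOT 0 = 1
w2 = x1 NAND x2 = 1 NAND 0 = 1
w3 = w2 XOR w1 = 1 XOR 1 = 0
w4 = w3 NAND x5 = 0 NAND 1 = 1
w5 = w4 NAND w2 = 1 NAND 1 = 0
w6 = w5 AND x4 = 0 AND 0 = 0
w7 = NOT w6 = NOT 0 = 1
w8 = w7 AND x3 = 1 AND 1 = 1
So w8 = 1 as required.

x1=1, x2=0, x3=1, x4=0, x5=1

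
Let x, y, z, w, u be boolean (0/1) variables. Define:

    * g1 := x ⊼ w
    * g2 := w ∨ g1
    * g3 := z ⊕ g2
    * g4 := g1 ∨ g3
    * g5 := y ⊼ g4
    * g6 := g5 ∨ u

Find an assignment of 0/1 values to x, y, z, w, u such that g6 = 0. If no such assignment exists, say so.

g6 = g5 ∨ u must be 0, so both g5 = 0 and u = 0.
g5 = y ⊼ g4 must be 0, so both y = 1 and g4 = 1.
Check with x=0, y=1, z=0, w=0, u=0:
g1 = x ⊼ w = 0 ⊼ 0 = 1
g2 = w ∨ g1 = 0 ∨ 1 = 1
g3 = z ⊕ g2 = 0 ⊕ 1 = 1
g4 = g1 ∨ g3 = 1 ∨ 1 = 1
g5 = y ⊼ g4 = 1 ⊼ 1 = 0
g6 = g5 ∨ u = 0 ∨ 0 = 0
So g6 = 0 as required.

x=0, y=1, z=0, w=0, u=0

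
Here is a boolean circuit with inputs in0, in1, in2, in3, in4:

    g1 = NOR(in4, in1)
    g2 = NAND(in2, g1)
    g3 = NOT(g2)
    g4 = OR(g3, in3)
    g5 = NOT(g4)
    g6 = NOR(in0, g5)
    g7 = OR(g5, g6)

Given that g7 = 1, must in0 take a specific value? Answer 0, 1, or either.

Both values of in0 occur among assignments with g7 = 1:
  in0=0: in0=0, in1=0, in2=0, in3=0, in4=0
  in0=1: in0=1, in1=0, in2=0, in3=0, in4=0

either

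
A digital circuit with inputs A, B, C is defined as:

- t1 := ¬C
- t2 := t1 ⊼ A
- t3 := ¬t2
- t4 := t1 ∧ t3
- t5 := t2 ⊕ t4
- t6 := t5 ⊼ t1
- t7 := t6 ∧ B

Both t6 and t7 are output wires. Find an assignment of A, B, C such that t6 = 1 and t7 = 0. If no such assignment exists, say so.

Check with A=0 B=0 C=1:
t1 = ¬C = ¬1 = 0
t2 = t1 ⊼ A = 0 ⊼ 0 = 1
t3 = ¬t2 = ¬1 = 0
t4 = t1 ∧ t3 = 0 ∧ 0 = 0
t5 = t2 ⊕ t4 = 1 ⊕ 0 = 1
t6 = t5 ⊼ t1 = 1 ⊼ 0 = 1
t7 = t6 ∧ B = 1 ∧ 0 = 0
So t6 = 1 and t7 = 0.

A=0 B=0 C=1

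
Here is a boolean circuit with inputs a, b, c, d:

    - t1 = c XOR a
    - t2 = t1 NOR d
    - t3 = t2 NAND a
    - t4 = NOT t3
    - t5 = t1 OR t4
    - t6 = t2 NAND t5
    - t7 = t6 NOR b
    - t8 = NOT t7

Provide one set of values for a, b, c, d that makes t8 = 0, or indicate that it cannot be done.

t8 = NOT t7 must be 0, so t7 = 1.
Check with a=1, b=0, c=1, d=0:
t1 = c XOR a = 1 XOR 1 = 0
t2 = t1 NOR d = 0 NOR 0 = 1
t3 = t2 NAND a = 1 NAND 1 = 0
t4 = NOT t3 = NOT 0 = 1
t5 = t1 OR t4 = 0 OR 1 = 1
t6 = t2 NAND t5 = 1 NAND 1 = 0
t7 = t6 NOR b = 0 NOR 0 = 1
t8 = NOT t7 = NOT 1 = 0
So t8 = 0 as required.

a=1, b=0, c=1, d=0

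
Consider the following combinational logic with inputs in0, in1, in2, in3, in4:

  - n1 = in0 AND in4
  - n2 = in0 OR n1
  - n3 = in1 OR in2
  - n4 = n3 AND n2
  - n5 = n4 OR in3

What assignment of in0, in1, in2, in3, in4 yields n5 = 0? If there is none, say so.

n5 = n4 OR in3 must be 0, so both n4 = 0 and in3 = 0.
Check with in0=0 in1=1 in2=0 in3=0 in4=0:
n1 = in0 AND in4 = 0 AND 0 = 0
n2 = in0 OR n1 = 0 OR 0 = 0
n3 = in1 OR in2 = 1 OR 0 = 1
n4 = n3 AND n2 = 1 AND 0 = 0
n5 = n4 OR in3 = 0 OR 0 = 0
So n5 = 0 as required.

in0=0 in1=1 in2=0 in3=0 in4=0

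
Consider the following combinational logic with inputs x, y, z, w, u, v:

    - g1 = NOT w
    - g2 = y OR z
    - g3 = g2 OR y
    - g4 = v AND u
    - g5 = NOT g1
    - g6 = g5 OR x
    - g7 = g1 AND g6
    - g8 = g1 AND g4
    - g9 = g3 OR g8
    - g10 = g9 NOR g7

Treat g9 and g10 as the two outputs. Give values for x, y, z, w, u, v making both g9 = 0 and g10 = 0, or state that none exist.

Check with x=1, y=0, z=0, w=0, u=0, v=1:
g1 = NOT w = NOT 0 = 1
g2 = y OR z = 0 OR 0 = 0
g3 = g2 OR y = 0 OR 0 = 0
g4 = v AND u = 1 AND 0 = 0
g5 = NOT g1 = NOT 1 = 0
g6 = g5 OR x = 0 OR 1 = 1
g7 = g1 AND g6 = 1 AND 1 = 1
g8 = g1 AND g4 = 1 AND 0 = 0
g9 = g3 OR g8 = 0 OR 0 = 0
g10 = g9 NOR g7 = 0 NOR 1 = 0
So g9 = 0 and g10 = 0.

x=1, y=0, z=0, w=0, u=0, v=1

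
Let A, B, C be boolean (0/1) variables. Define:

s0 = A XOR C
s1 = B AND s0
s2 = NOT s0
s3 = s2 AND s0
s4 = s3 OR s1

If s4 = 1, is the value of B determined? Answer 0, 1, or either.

1

s4 = s3 OR s1 must be 1, so at least one of s3, s1 is 1.
Every assignment with s4 = 1 has B = 1; there are 2 such assignment(s).
  A=0, B=1, C=1
  A=1, B=1, C=0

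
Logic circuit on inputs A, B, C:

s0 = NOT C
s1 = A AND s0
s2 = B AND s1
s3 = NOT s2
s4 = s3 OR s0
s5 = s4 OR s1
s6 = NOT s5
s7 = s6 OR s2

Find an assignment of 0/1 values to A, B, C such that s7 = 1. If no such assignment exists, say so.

A=1, B=1, C=0

s7 = s6 OR s2 must be 1, so at least one of s6, s2 is 1.
Check with A=1, B=1, C=0:
s0 = NOT C = NOT 0 = 1
s1 = A AND s0 = 1 AND 1 = 1
s2 = B AND s1 = 1 AND 1 = 1
s3 = NOT s2 = NOT 1 = 0
s4 = s3 OR s0 = 0 OR 1 = 1
s5 = s4 OR s1 = 1 OR 1 = 1
s6 = NOT s5 = NOT 1 = 0
s7 = s6 OR s2 = 0 OR 1 = 1
So s7 = 1 as required.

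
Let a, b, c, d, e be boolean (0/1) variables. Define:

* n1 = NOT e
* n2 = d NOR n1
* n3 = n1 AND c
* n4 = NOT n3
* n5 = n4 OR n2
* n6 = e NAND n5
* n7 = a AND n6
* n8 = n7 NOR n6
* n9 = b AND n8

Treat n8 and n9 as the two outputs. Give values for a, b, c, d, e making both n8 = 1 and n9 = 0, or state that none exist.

a=0, b=0, c=0, d=1, e=1

Check with a=0, b=0, c=0, d=1, e=1:
n1 = NOT e = NOT 1 = 0
n2 = d NOR n1 = 1 NOR 0 = 0
n3 = n1 AND c = 0 AND 0 = 0
n4 = NOT n3 = NOT 0 = 1
n5 = n4 OR n2 = 1 OR 0 = 1
n6 = e NAND n5 = 1 NAND 1 = 0
n7 = a AND n6 = 0 AND 0 = 0
n8 = n7 NOR n6 = 0 NOR 0 = 1
n9 = b AND n8 = 0 AND 1 = 0
So n8 = 1 and n9 = 0.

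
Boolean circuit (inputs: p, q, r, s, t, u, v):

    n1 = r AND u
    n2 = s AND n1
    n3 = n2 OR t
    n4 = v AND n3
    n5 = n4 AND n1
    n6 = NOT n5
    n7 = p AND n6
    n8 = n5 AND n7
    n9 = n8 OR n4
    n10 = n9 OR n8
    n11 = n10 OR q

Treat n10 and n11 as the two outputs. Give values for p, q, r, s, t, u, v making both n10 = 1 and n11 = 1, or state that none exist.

Check with p=1, q=0, r=0, s=1, t=1, u=1, v=1:
n1 = r AND u = 0 AND 1 = 0
n2 = s AND n1 = 1 AND 0 = 0
n3 = n2 OR t = 0 OR 1 = 1
n4 = v AND n3 = 1 AND 1 = 1
n5 = n4 AND n1 = 1 AND 0 = 0
n6 = NOT n5 = NOT 0 = 1
n7 = p AND n6 = 1 AND 1 = 1
n8 = n5 AND n7 = 0 AND 1 = 0
n9 = n8 OR n4 = 0 OR 1 = 1
n10 = n9 OR n8 = 1 OR 0 = 1
n11 = n10 OR q = 1 OR 0 = 1
So n10 = 1 and n11 = 1.

p=1, q=0, r=0, s=1, t=1, u=1, v=1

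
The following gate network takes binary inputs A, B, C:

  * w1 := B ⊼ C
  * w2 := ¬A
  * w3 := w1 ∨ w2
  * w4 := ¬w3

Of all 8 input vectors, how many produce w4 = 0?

w4 = ¬w3 must be 0, so w3 = 1.
Enumerating the 8 input combinations, 7 give w4 = 0 and 1 give w4 = 1.

7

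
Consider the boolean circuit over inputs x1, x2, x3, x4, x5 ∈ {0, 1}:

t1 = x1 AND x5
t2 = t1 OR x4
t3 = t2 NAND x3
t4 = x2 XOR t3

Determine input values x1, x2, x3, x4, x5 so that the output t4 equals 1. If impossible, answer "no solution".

x1=0 x2=1 x3=1 x4=1 x5=0

Check with x1=0 x2=1 x3=1 x4=1 x5=0:
t1 = x1 AND x5 = 0 AND 0 = 0
t2 = t1 OR x4 = 0 OR 1 = 1
t3 = t2 NAND x3 = 1 NAND 1 = 0
t4 = x2 XOR t3 = 1 XOR 0 = 1
So t4 = 1 as required.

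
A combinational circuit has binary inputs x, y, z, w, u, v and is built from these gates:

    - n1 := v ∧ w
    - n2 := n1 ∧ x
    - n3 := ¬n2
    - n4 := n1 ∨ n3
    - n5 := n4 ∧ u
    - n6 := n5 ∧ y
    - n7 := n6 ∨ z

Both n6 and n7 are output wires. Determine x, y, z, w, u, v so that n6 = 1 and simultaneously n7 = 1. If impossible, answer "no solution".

x=1, y=1, z=1, w=0, u=1, v=1

Check with x=1, y=1, z=1, w=0, u=1, v=1:
n1 = v ∧ w = 1 ∧ 0 = 0
n2 = n1 ∧ x = 0 ∧ 1 = 0
n3 = ¬n2 = ¬0 = 1
n4 = n1 ∨ n3 = 0 ∨ 1 = 1
n5 = n4 ∧ u = 1 ∧ 1 = 1
n6 = n5 ∧ y = 1 ∧ 1 = 1
n7 = n6 ∨ z = 1 ∨ 1 = 1
So n6 = 1 and n7 = 1.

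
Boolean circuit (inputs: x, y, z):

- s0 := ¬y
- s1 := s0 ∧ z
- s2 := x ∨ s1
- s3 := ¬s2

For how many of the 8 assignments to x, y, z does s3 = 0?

s3 = ¬s2 must be 0, so s2 = 1.
s2 = x ∨ s1 must be 1, so at least one of x, s1 is 1.
Satisfying assignments:
  x=0, y=0, z=1
  x=1, y=0, z=0
  x=1, y=0, z=1
  x=1, y=1, z=0
  x=1, y=1, z=1

5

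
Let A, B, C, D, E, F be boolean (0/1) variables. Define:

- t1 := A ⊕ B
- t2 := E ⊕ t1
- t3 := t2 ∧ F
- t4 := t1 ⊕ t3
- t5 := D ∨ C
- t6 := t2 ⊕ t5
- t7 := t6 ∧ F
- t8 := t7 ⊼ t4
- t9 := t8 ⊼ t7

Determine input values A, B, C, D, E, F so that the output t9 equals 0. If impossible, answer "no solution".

A=1, B=1, C=0, D=1, E=0, F=1

t9 = t8 ⊼ t7 must be 0, so both t8 = 1 and t7 = 1.
Check with A=1, B=1, C=0, D=1, E=0, F=1:
t1 = A ⊕ B = 1 ⊕ 1 = 0
t2 = E ⊕ t1 = 0 ⊕ 0 = 0
t3 = t2 ∧ F = 0 ∧ 1 = 0
t4 = t1 ⊕ t3 = 0 ⊕ 0 = 0
t5 = D ∨ C = 1 ∨ 0 = 1
t6 = t2 ⊕ t5 = 0 ⊕ 1 = 1
t7 = t6 ∧ F = 1 ∧ 1 = 1
t8 = t7 ⊼ t4 = 1 ⊼ 0 = 1
t9 = t8 ⊼ t7 = 1 ⊼ 1 = 0
So t9 = 0 as required.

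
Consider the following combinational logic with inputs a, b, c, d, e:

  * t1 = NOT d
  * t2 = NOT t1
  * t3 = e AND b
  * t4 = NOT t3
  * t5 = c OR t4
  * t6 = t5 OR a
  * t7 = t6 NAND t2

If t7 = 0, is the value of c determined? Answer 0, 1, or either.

either

Both values of c occur among assignments with t7 = 0:
  c=0: a=0, b=0, c=0, d=1, e=0
  c=1: a=0, b=0, c=1, d=1, e=0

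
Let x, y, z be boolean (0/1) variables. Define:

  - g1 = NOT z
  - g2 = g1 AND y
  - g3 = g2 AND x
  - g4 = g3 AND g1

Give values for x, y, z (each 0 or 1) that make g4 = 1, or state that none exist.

x=1 y=1 z=0

g4 = g3 AND g1 must be 1, so both g3 = 1 and g1 = 1.
g3 = g2 AND x must be 1, so both g2 = 1 and x = 1.
Check with x=1 y=1 z=0:
g1 = NOT z = NOT 0 = 1
g2 = g1 AND y = 1 AND 1 = 1
g3 = g2 AND x = 1 AND 1 = 1
g4 = g3 AND g1 = 1 AND 1 = 1
So g4 = 1 as required.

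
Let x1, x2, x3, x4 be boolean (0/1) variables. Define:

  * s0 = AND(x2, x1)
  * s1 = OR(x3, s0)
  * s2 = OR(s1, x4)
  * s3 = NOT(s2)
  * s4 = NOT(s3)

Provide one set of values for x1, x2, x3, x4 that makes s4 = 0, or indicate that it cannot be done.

s4 = NOT(s3) must be 0, so s3 = 1.
s3 = NOT(s2) must be 1, so s2 = 0.
Check with x1=1, x2=0, x3=0, x4=0:
s0 = AND(x2, x1) = AND(0, 1) = 0
s1 = OR(x3, s0) = OR(0, 0) = 0
s2 = OR(s1, x4) = OR(0, 0) = 0
s3 = NOT(s2) = NOT 0 = 1
s4 = NOT(s3) = NOT 1 = 0
So s4 = 0 as required.

x1=1, x2=0, x3=0, x4=0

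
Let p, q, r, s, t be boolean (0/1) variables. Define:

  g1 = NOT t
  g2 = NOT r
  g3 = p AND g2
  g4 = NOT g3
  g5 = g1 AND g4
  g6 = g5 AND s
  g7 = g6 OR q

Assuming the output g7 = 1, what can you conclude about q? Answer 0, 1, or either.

either

Both values of q occur among assignments with g7 = 1:
  q=0: p=0, q=0, r=0, s=1, t=0
  q=1: p=0, q=1, r=0, s=0, t=0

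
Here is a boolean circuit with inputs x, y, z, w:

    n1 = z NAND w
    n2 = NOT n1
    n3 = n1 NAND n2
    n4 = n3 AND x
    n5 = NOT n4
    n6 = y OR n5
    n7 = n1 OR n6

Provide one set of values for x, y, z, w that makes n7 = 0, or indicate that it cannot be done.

x=1 y=0 z=1 w=1

Check with x=1 y=0 z=1 w=1:
n1 = z NAND w = 1 NAND 1 = 0
n2 = NOT n1 = NOT 0 = 1
n3 = n1 NAND n2 = 0 NAND 1 = 1
n4 = n3 AND x = 1 AND 1 = 1
n5 = NOT n4 = NOT 1 = 0
n6 = y OR n5 = 0 OR 0 = 0
n7 = n1 OR n6 = 0 OR 0 = 0
So n7 = 0 as required.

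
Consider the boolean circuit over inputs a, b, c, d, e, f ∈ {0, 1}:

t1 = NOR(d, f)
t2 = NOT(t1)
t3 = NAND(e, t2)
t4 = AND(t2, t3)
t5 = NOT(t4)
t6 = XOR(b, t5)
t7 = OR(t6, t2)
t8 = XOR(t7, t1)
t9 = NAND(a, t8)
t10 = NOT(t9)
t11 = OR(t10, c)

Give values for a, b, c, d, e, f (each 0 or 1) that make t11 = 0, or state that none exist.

a=0, b=1, c=0, d=0, e=0, f=0

t11 = OR(t10, c) must be 0, so both t10 = 0 and c = 0.
t10 = NOT(t9) must be 0, so t9 = 1.
t9 = NAND(a, t8) must be 1, so at least one of a, t8 is 0.
Check with a=0, b=1, c=0, d=0, e=0, f=0:
t1 = NOR(d, f) = NOR(0, 0) = 1
t2 = NOT(t1) = NOT 1 = 0
t3 = NAND(e, t2) = NAND(0, 0) = 1
t4 = AND(t2, t3) = AND(0, 1) = 0
t5 = NOT(t4) = NOT 0 = 1
t6 = XOR(b, t5) = XOR(1, 1) = 0
t7 = OR(t6, t2) = OR(0, 0) = 0
t8 = XOR(t7, t1) = XOR(0, 1) = 1
t9 = NAND(a, t8) = NAND(0, 1) = 1
t10 = NOT(t9) = NOT 1 = 0
t11 = OR(t10, c) = OR(0, 0) = 0
So t11 = 0 as required.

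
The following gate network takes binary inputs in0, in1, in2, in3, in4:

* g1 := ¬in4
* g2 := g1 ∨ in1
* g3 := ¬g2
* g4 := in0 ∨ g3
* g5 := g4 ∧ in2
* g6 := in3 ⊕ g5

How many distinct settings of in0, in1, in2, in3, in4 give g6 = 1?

g6 = in3 ⊕ g5 must be 1, so in3 and g5 differ.
Enumerating the 32 input combinations, 16 give g6 = 1 and 16 give g6 = 0.

16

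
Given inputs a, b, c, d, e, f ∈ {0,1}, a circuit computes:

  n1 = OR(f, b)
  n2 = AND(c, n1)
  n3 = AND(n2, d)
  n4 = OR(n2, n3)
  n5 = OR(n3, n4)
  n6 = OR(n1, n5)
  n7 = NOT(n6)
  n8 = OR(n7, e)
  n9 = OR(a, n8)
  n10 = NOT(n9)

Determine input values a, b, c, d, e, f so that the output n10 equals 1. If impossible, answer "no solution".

n10 = NOT(n9) must be 1, so n9 = 0.
n9 = OR(a, n8) must be 0, so both a = 0 and n8 = 0.
Check with a=0, b=1, c=1, d=1, e=0, f=0:
n1 = OR(f, b) = OR(0, 1) = 1
n2 = AND(c, n1) = AND(1, 1) = 1
n3 = AND(n2, d) = AND(1, 1) = 1
n4 = OR(n2, n3) = OR(1, 1) = 1
n5 = OR(n3, n4) = OR(1, 1) = 1
n6 = OR(n1, n5) = OR(1, 1) = 1
n7 = NOT(n6) = NOT 1 = 0
n8 = OR(n7, e) = OR(0, 0) = 0
n9 = OR(a, n8) = OR(0, 0) = 0
n10 = NOT(n9) = NOT 0 = 1
So n10 = 1 as required.

a=0, b=1, c=1, d=1, e=0, f=0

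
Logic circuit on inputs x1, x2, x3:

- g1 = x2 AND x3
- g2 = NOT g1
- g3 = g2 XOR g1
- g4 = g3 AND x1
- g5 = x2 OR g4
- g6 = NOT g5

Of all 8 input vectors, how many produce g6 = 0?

6

g6 = NOT g5 must be 0, so g5 = 1.
Satisfying assignments:
  x1=0, x2=1, x3=0
  x1=0, x2=1, x3=1
  x1=1, x2=0, x3=0
  x1=1, x2=0, x3=1
  x1=1, x2=1, x3=0
  x1=1, x2=1, x3=1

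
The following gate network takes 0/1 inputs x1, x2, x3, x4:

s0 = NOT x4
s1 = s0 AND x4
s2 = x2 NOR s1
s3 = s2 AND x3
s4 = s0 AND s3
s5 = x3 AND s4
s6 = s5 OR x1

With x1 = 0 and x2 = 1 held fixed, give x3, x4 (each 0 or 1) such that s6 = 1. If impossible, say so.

With x1 = 0 and x2 = 1 fixed, none of the 4 settings of x3, x4 give s6 = 1.
For example, with x3=0, x4=1:
s0 = NOT x4 = NOT 1 = 0
s1 = s0 AND x4 = 0 AND 1 = 0
s2 = x2 NOR s1 = 1 NOR 0 = 0
s3 = s2 AND x3 = 0 AND 0 = 0
s4 = s0 AND s3 = 0 AND 0 = 0
s5 = x3 AND s4 = 0 AND 0 = 0
s6 = s5 OR x1 = 0 OR 0 = 0
giving s6 = 0 ≠ 1.

no solution exists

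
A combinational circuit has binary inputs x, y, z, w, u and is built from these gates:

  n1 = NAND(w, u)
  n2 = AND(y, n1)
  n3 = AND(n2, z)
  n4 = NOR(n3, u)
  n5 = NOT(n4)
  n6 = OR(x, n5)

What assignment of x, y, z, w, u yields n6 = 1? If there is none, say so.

n6 = OR(x, n5) must be 1, so at least one of x, n5 is 1.
Check with x=0, y=0, z=1, w=1, u=1:
n1 = NAND(w, u) = NAND(1, 1) = 0
n2 = AND(y, n1) = AND(0, 0) = 0
n3 = AND(n2, z) = AND(0, 1) = 0
n4 = NOR(n3, u) = NOR(0, 1) = 0
n5 = NOT(n4) = NOT 0 = 1
n6 = OR(x, n5) = OR(0, 1) = 1
So n6 = 1 as required.

x=0, y=0, z=1, w=1, u=1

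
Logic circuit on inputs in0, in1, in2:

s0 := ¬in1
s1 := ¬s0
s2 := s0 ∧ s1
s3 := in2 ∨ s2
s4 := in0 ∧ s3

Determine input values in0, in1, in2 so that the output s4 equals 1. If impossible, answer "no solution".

Check with in0=1, in1=0, in2=1:
s0 = ¬in1 = ¬0 = 1
s1 = ¬s0 = ¬1 = 0
s2 = s0 ∧ s1 = 1 ∧ 0 = 0
s3 = in2 ∨ s2 = 1 ∨ 0 = 1
s4 = in0 ∧ s3 = 1 ∧ 1 = 1
So s4 = 1 as required.

in0=1, in1=0, in2=1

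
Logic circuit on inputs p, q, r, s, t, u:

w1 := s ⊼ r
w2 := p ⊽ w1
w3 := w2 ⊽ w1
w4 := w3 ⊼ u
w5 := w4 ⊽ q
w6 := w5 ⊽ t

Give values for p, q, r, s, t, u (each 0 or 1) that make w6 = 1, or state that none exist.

w6 = w5 ⊽ t must be 1, so both w5 = 0 and t = 0.
w5 = w4 ⊽ q must be 0, so at least one of w4, q is 1.
Check with p=0, q=0, r=0, s=1, t=0, u=0:
w1 = s ⊼ r = 1 ⊼ 0 = 1
w2 = p ⊽ w1 = 0 ⊽ 1 = 0
w3 = w2 ⊽ w1 = 0 ⊽ 1 = 0
w4 = w3 ⊼ u = 0 ⊼ 0 = 1
w5 = w4 ⊽ q = 1 ⊽ 0 = 0
w6 = w5 ⊽ t = 0 ⊽ 0 = 1
So w6 = 1 as required.

p=0, q=0, r=0, s=1, t=0, u=0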